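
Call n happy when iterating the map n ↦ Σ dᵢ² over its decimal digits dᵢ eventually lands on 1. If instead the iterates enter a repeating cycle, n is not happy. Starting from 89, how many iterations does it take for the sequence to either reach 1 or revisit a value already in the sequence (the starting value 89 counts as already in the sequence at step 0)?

8

89 → 8² + 9² = 145
145 → 1² + 4² + 5² = 42
42 → 4² + 2² = 20
20 → 2² + 0² = 4
4 → 4² = 16
16 → 1² + 6² = 37
37 → 3² + 7² = 58
58 → 5² + 8² = 89  — 89 repeats.
That took 8 steps.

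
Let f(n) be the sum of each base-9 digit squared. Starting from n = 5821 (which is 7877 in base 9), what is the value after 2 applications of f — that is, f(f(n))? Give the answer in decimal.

45

5821 = (7,8,7,7)_9 → 7² + 8² + 7² + 7² = 49 + 64 + 49 + 49 = 211
211 = (2,5,4)_9 → 2² + 5² + 4² = 4 + 25 + 16 = 45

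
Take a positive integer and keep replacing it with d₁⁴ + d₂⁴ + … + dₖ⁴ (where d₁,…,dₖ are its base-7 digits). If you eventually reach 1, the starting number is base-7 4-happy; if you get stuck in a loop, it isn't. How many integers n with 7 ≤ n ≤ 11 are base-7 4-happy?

1

7: 7 → 1  (reaches 1)
8: 8 → 2 → 16 → 32 → 512 → 164 → 178 → 418 → 708 → 98 → 16  (repeats 16)
9: 9 → 17 → 97 → 2593 → 1459 → 963 → 1153 → 803 → 673 → 1923 → 1507 → 913 → 609 → 707 → 97  (repeats 97)
10: 10 → 82 → 882 → 272 → 2002 → 2546 → 1938 → 2258 → 1808 → 1938  (repeats 1938)
11: 11 → 257 → 1251 → 1043 → 97 → 2593 → 1459 → 963 → 1153 → 803 → 673 → 1923 → 1507 → 913 → 609 → 707 → 97  (repeats 97)
base-7 4-happy: 7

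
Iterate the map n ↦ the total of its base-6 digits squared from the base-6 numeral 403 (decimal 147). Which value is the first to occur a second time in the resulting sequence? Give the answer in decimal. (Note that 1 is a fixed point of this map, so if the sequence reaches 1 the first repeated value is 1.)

25

147 = (4,0,3)_6 → 4² + 0² + 3² = 25
25 = (4,1)_6 → 4² + 1² = 17
17 = (2,5)_6 → 2² + 5² = 29
29 = (4,5)_6 → 4² + 5² = 41
41 = (1,0,5)_6 → 1² + 0² + 5² = 26
26 = (4,2)_6 → 4² + 2² = 20
20 = (3,2)_6 → 3² + 2² = 13
13 = (2,1)_6 → 2² + 1² = 5
5 = (5)_6 → 5² = 25  — 25 already appeared earlier.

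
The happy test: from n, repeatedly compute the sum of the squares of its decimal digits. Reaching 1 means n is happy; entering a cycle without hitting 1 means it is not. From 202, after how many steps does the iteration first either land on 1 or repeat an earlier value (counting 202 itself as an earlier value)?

14

202 → 2² + 0² + 2² = 8
8 → 8² = 64
64 → 6² + 4² = 52
52 → 5² + 2² = 29
29 → 2² + 9² = 85
85 → 8² + 5² = 89
89 → 8² + 9² = 145
145 → 1² + 4² + 5² = 42
42 → 4² + 2² = 20
20 → 2² + 0² = 4
4 → 4² = 16
16 → 1² + 6² = 37
37 → 3² + 7² = 58
58 → 5² + 8² = 89  — 89 repeats.
That took 14 steps.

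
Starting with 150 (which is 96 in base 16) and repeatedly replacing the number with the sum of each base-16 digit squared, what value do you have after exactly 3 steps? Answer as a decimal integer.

150 = (9,6)_16 → 9² + 6² = 117
117 = (7,5)_16 → 7² + 5² = 74
74 = (4,10)_16 → 4² + 10² = 116

116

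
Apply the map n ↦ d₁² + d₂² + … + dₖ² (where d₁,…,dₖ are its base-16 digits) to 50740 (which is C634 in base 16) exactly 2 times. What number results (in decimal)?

313

50740 = (12,6,3,4)_16 → 12² + 6² + 3² + 4² = 205
205 = (12,13)_16 → 12² + 13² = 313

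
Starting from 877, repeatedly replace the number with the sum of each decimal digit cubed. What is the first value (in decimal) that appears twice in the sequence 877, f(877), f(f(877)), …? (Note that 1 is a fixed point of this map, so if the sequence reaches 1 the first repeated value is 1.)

877 → 8³ + 7³ + 7³ = 512 + 343 + 343 = 1198
1198 → 1³ + 1³ + 9³ + 8³ = 1 + 1 + 729 + 512 = 1243
1243 → 1³ + 2³ + 4³ + 3³ = 1 + 8 + 64 + 27 = 100
100 → 1³ + 0³ + 0³ = 1 + 0 + 0 = 1  — reached the fixed point 1.
1 → 1, so 1 is the first repeated value.

1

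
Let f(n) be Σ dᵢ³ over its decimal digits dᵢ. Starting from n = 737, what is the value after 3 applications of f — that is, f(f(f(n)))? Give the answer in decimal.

371

737 → 7³ + 3³ + 7³ = 713
713 → 7³ + 1³ + 3³ = 371
371 → 3³ + 7³ + 1³ = 371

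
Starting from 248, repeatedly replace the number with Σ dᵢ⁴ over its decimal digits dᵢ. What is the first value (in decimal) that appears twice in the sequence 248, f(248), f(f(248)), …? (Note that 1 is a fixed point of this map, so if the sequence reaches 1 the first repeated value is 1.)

248 → 2⁴ + 4⁴ + 8⁴ = 16 + 256 + 4096 = 4368
4368 → 4⁴ + 3⁴ + 6⁴ + 8⁴ = 256 + 81 + 1296 + 4096 = 5729
5729 → 5⁴ + 7⁴ + 2⁴ + 9⁴ = 625 + 2401 + 16 + 6561 = 9603
9603 → 9⁴ + 6⁴ + 0⁴ + 3⁴ = 6561 + 1296 + 0 + 81 = 7938
7938 → 7⁴ + 9⁴ + 3⁴ + 8⁴ = 2401 + 6561 + 81 + 4096 = 13139
13139 → 1⁴ + 3⁴ + 1⁴ + 3⁴ + 9⁴ = 1 + 81 + 1 + 81 + 6561 = 6725
6725 → 6⁴ + 7⁴ + 2⁴ + 5⁴ = 1296 + 2401 + 16 + 625 = 4338
4338 → 4⁴ + 3⁴ + 3⁴ + 8⁴ = 256 + 81 + 81 + 4096 = 4514
4514 → 4⁴ + 5⁴ + 1⁴ + 4⁴ = 256 + 625 + 1 + 256 = 1138
1138 → 1⁴ + 1⁴ + 3⁴ + 8⁴ = 1 + 1 + 81 + 4096 = 4179
4179 → 4⁴ + 1⁴ + 7⁴ + 9⁴ = 256 + 1 + 2401 + 6561 = 9219
9219 → 9⁴ + 2⁴ + 1⁴ + 9⁴ = 6561 + 16 + 1 + 6561 = 13139  — 13139 already appeared earlier.

13139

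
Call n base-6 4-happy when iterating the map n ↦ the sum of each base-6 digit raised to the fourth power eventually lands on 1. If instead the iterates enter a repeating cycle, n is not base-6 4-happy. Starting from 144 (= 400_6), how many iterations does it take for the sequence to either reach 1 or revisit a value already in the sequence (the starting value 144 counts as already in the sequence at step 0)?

144 = (4,0,0)_6 → 4⁴ + 0⁴ + 0⁴ = 256 + 0 + 0 = 256
256 = (1,1,0,4)_6 → 1⁴ + 1⁴ + 0⁴ + 4⁴ = 1 + 1 + 0 + 256 = 258
258 = (1,1,1,0)_6 → 1⁴ + 1⁴ + 1⁴ + 0⁴ = 1 + 1 + 1 + 0 = 3
3 = (3)_6 → 3⁴ = 81
81 = (2,1,3)_6 → 2⁴ + 1⁴ + 3⁴ = 16 + 1 + 81 = 98
98 = (2,4,2)_6 → 2⁴ + 4⁴ + 2⁴ = 16 + 256 + 16 = 288
288 = (1,2,0,0)_6 → 1⁴ + 2⁴ + 0⁴ + 0⁴ = 1 + 16 + 0 + 0 = 17
17 = (2,5)_6 → 2⁴ + 5⁴ = 16 + 625 = 641
641 = (2,5,4,5)_6 → 2⁴ + 5⁴ + 4⁴ + 5⁴ = 16 + 625 + 256 + 625 = 1522
1522 = (1,1,0,1,4)_6 → 1⁴ + 1⁴ + 0⁴ + 1⁴ + 4⁴ = 1 + 1 + 0 + 1 + 256 = 259
259 = (1,1,1,1)_6 → 1⁴ + 1⁴ + 1⁴ + 1⁴ = 1 + 1 + 1 + 1 = 4
4 = (4)_6 → 4⁴ = 256  — 256 repeats.
That took 12 steps.

12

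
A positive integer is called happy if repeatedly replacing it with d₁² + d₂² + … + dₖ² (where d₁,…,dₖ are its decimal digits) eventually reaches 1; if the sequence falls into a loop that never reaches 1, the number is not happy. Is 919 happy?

not happy

919 → 163
163 → 46
46 → 52
52 → 29
29 → 85
85 → 89
89 → 145
145 → 42
42 → 20
20 → 4
4 → 16
16 → 37
37 → 58
58 → 89  — 89 already seen; the sequence cycles without reaching 1.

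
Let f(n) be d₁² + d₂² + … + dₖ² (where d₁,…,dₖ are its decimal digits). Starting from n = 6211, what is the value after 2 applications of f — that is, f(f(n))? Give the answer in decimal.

20

6211 → 6² + 2² + 1² + 1² = 36 + 4 + 1 + 1 = 42
42 → 4² + 2² = 16 + 4 = 20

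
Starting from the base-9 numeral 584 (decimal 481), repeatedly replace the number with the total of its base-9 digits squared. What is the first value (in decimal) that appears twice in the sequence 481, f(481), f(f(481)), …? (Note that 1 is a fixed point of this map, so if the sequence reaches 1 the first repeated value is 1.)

41

481 = (5,8,4)_9 → 5² + 8² + 4² = 25 + 64 + 16 = 105
105 = (1,2,6)_9 → 1² + 2² + 6² = 1 + 4 + 36 = 41
41 = (4,5)_9 → 4² + 5² = 16 + 25 = 41  — 41 already appeared earlier.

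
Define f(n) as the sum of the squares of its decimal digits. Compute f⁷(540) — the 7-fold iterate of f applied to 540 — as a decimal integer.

89

540 → 5² + 4² + 0² = 41
41 → 4² + 1² = 17
17 → 1² + 7² = 50
50 → 5² + 0² = 25
25 → 2² + 5² = 29
29 → 2² + 9² = 85
85 → 8² + 5² = 89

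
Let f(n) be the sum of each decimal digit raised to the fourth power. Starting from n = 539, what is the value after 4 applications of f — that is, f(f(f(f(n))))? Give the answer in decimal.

1507

539 → 5⁴ + 3⁴ + 9⁴ = 625 + 81 + 6561 = 7267
7267 → 7⁴ + 2⁴ + 6⁴ + 7⁴ = 2401 + 16 + 1296 + 2401 = 6114
6114 → 6⁴ + 1⁴ + 1⁴ + 4⁴ = 1296 + 1 + 1 + 256 = 1554
1554 → 1⁴ + 5⁴ + 5⁴ + 4⁴ = 1 + 625 + 625 + 256 = 1507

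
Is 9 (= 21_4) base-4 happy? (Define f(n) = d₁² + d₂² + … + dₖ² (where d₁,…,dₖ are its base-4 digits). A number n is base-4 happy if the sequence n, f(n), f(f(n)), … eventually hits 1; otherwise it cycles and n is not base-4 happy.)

9 = (2,1)_4 → 2² + 1² = 4 + 1 = 5
5 = (1,1)_4 → 1² + 1² = 1 + 1 = 2
2 = (2)_4 → 2² = 4
4 = (1,0)_4 → 1² + 0² = 1 + 0 = 1  — reached 1.

base-4 happy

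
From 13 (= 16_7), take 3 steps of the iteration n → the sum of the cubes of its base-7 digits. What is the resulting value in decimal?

13 = (1,6)_7 → 1³ + 6³ = 217
217 = (4,3,0)_7 → 4³ + 3³ + 0³ = 91
91 = (1,6,0)_7 → 1³ + 6³ + 0³ = 217

217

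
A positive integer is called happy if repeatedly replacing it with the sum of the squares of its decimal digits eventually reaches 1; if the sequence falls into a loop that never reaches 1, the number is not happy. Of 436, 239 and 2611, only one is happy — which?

436: 436 → 61 → 37 → 58 → 89 → 145 → 42 → 20 → 4 → 16 → 37  — repeats 37 (not happy)
239: 239 → 94 → 97 → 130 → 10 → 1  — reaches 1 (happy)
2611: 2611 → 42 → 20 → 4 → 16 → 37 → 58 → 89 → 145 → 42  — repeats 42 (not happy)

239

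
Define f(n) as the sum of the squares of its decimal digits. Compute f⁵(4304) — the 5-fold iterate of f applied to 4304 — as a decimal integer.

4304 → 4² + 3² + 0² + 4² = 41
41 → 4² + 1² = 17
17 → 1² + 7² = 50
50 → 5² + 0² = 25
25 → 2² + 5² = 29

29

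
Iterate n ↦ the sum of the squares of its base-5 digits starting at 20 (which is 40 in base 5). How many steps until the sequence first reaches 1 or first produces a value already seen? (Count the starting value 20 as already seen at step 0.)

20 = (4,0)_5 → 16
16 = (3,1)_5 → 10
10 = (2,0)_5 → 4
4 = (4)_5 → 16  — 16 repeats.
That took 4 steps.

4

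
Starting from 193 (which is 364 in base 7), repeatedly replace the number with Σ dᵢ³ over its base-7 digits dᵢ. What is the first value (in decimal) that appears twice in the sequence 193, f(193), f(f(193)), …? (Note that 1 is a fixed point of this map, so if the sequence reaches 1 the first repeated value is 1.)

1

193 = (3,6,4)_7 → 3³ + 6³ + 4³ = 27 + 216 + 64 = 307
307 = (6,1,6)_7 → 6³ + 1³ + 6³ = 216 + 1 + 216 = 433
433 = (1,1,5,6)_7 → 1³ + 1³ + 5³ + 6³ = 1 + 1 + 125 + 216 = 343
343 = (1,0,0,0)_7 → 1³ + 0³ + 0³ + 0³ = 1 + 0 + 0 + 0 = 1  — reached the fixed point 1.
1 → 1, so 1 is the first repeated value.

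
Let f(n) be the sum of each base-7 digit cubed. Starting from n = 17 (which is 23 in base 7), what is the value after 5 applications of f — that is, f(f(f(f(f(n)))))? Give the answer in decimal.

17 = (2,3)_7 → 2³ + 3³ = 8 + 27 = 35
35 = (5,0)_7 → 5³ + 0³ = 125 + 0 = 125
125 = (2,3,6)_7 → 2³ + 3³ + 6³ = 8 + 27 + 216 = 251
251 = (5,0,6)_7 → 5³ + 0³ + 6³ = 125 + 0 + 216 = 341
341 = (6,6,5)_7 → 6³ + 6³ + 5³ = 216 + 216 + 125 = 557

557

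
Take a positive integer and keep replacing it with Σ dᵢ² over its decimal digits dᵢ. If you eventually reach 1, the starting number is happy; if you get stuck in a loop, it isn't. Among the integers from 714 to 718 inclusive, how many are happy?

714: 714 → 66 → 72 → 53 → 34 → 25 → 29 → 85 → 89 → 145 → 42 → 20 → 4 → 16 → 37 → 58 → 89  (repeats 89)
715: 715 → 75 → 74 → 65 → 61 → 37 → 58 → 89 → 145 → 42 → 20 → 4 → 16 → 37  (repeats 37)
716: 716 → 86 → 100 → 1  (reaches 1)
717: 717 → 99 → 162 → 41 → 17 → 50 → 25 → 29 → 85 → 89 → 145 → 42 → 20 → 4 → 16 → 37 → 58 → 89  (repeats 89)
718: 718 → 114 → 18 → 65 → 61 → 37 → 58 → 89 → 145 → 42 → 20 → 4 → 16 → 37  (repeats 37)
happy: 716

1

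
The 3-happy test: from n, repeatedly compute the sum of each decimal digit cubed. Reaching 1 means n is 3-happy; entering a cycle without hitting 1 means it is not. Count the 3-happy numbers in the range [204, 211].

1

204: 204 → 72 → 351 → 153 → 153  — not 3-happy
205: 205 → 133 → 55 → 250 → 133  — not 3-happy
206: 206 → 224 → 80 → 512 → 134 → 92 → 737 → 713 → 371 → 371  — not 3-happy
207: 207 → 351 → 153 → 153  — not 3-happy
208: 208 → 520 → 133 → 55 → 250 → 133  — not 3-happy
209: 209 → 737 → 713 → 371 → 371  — not 3-happy
210: 210 → 9 → 729 → 1080 → 513 → 153 → 153  — not 3-happy
211: 211 → 10 → 1  — 3-happy
3-happy: 211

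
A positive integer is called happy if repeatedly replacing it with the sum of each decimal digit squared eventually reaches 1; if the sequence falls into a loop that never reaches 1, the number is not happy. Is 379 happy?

379 → 139
139 → 91
91 → 82
82 → 68
68 → 100
100 → 1  — reached 1.

happy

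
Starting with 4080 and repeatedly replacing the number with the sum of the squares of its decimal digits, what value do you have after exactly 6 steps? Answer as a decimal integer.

4080 → 4² + 0² + 8² + 0² = 80
80 → 8² + 0² = 64
64 → 6² + 4² = 52
52 → 5² + 2² = 29
29 → 2² + 9² = 85
85 → 8² + 5² = 89

89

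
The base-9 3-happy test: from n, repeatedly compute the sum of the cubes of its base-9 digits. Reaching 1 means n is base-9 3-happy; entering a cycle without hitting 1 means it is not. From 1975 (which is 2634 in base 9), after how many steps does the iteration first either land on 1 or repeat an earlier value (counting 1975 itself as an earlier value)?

7

1975 = (2,6,3,4)_9 → 315
315 = (3,8,0)_9 → 539
539 = (6,5,8)_9 → 853
853 = (1,1,4,7)_9 → 409
409 = (5,0,4)_9 → 189
189 = (2,3,0)_9 → 35
35 = (3,8)_9 → 539  — 539 repeats.
That took 7 steps.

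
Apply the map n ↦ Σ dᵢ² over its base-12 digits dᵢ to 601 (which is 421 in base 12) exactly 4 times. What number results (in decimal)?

137

601 = (4,2,1)_12 → 4² + 2² + 1² = 21
21 = (1,9)_12 → 1² + 9² = 82
82 = (6,10)_12 → 6² + 10² = 136
136 = (11,4)_12 → 11² + 4² = 137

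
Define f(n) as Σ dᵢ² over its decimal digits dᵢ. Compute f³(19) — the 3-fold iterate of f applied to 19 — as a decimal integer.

100

19 → 1² + 9² = 82
82 → 8² + 2² = 68
68 → 6² + 8² = 100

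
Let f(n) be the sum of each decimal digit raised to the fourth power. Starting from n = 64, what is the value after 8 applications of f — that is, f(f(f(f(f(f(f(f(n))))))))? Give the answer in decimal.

64 → 6⁴ + 4⁴ = 1552
1552 → 1⁴ + 5⁴ + 5⁴ + 2⁴ = 1267
1267 → 1⁴ + 2⁴ + 6⁴ + 7⁴ = 3714
3714 → 3⁴ + 7⁴ + 1⁴ + 4⁴ = 2739
2739 → 2⁴ + 7⁴ + 3⁴ + 9⁴ = 9059
9059 → 9⁴ + 0⁴ + 5⁴ + 9⁴ = 13747
13747 → 1⁴ + 3⁴ + 7⁴ + 4⁴ + 7⁴ = 5140
5140 → 5⁴ + 1⁴ + 4⁴ + 0⁴ = 882

882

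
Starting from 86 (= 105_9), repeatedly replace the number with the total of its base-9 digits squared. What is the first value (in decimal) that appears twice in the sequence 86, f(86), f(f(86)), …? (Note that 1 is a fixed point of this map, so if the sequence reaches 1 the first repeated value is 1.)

86 = (1,0,5)_9 → 1² + 0² + 5² = 1 + 0 + 25 = 26
26 = (2,8)_9 → 2² + 8² = 4 + 64 = 68
68 = (7,5)_9 → 7² + 5² = 49 + 25 = 74
74 = (8,2)_9 → 8² + 2² = 64 + 4 = 68  — 68 already appeared earlier.

68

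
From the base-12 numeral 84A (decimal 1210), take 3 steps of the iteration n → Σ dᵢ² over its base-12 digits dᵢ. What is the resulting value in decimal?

100

1210 = (8,4,10)_12 → 8² + 4² + 10² = 64 + 16 + 100 = 180
180 = (1,3,0)_12 → 1² + 3² + 0² = 1 + 9 + 0 = 10
10 = (10)_12 → 10² = 100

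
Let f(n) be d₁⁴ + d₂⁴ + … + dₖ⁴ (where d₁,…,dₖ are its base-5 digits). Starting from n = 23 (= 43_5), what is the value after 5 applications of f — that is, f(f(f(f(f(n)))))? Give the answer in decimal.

83

23 = (4,3)_5 → 337
337 = (2,3,2,2)_5 → 129
129 = (1,0,0,4)_5 → 257
257 = (2,0,1,2)_5 → 33
33 = (1,1,3)_5 → 83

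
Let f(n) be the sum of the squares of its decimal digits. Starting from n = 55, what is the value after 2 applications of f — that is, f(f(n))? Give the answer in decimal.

25

55 → 5² + 5² = 50
50 → 5² + 0² = 25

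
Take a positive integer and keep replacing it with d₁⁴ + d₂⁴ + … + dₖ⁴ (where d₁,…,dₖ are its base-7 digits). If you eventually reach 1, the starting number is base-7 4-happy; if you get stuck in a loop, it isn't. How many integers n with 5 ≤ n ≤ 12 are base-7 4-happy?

5: 5 → 625 → 1267 → 1633 → 913 → 609 → 707 → 97 → 2593 → 1459 → 963 → 1153 → 803 → 673 → 1923 → 1507 → 913  — not base-7 4-happy
6: 6 → 1296 → 788 → 288 → 1922 → 1138 → 354 → 258 → 1922  — not base-7 4-happy
7: 7 → 1  — base-7 4-happy
8: 8 → 2 → 16 → 32 → 512 → 164 → 178 → 418 → 708 → 98 → 16  — not base-7 4-happy
9: 9 → 17 → 97 → 2593 → 1459 → 963 → 1153 → 803 → 673 → 1923 → 1507 → 913 → 609 → 707 → 97  — not base-7 4-happy
10: 10 → 82 → 882 → 272 → 2002 → 2546 → 1938 → 2258 → 1808 → 1938  — not base-7 4-happy
11: 11 → 257 → 1251 → 1043 → 97 → 2593 → 1459 → 963 → 1153 → 803 → 673 → 1923 → 1507 → 913 → 609 → 707 → 97  — not base-7 4-happy
12: 12 → 626 → 1332 → 1394 → 338 → 2608 → 514 → 244 → 2848 → 1314 → 1956 → 2258 → 1808 → 1938 → 2258  — not base-7 4-happy
base-7 4-happy: 7

1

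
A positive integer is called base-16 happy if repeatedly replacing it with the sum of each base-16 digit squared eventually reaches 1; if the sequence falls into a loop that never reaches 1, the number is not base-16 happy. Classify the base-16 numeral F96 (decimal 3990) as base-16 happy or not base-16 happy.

not base-16 happy

3990 = (15,9,6)_16 → 15² + 9² + 6² = 225 + 81 + 36 = 342
342 = (1,5,6)_16 → 1² + 5² + 6² = 1 + 25 + 36 = 62
62 = (3,14)_16 → 3² + 14² = 9 + 196 = 205
205 = (12,13)_16 → 12² + 13² = 144 + 169 = 313
313 = (1,3,9)_16 → 1² + 3² + 9² = 1 + 9 + 81 = 91
91 = (5,11)_16 → 5² + 11² = 25 + 121 = 146
146 = (9,2)_16 → 9² + 2² = 81 + 4 = 85
85 = (5,5)_16 → 5² + 5² = 25 + 25 = 50
50 = (3,2)_16 → 3² + 2² = 9 + 4 = 13
13 = (13)_16 → 13² = 169
169 = (10,9)_16 → 10² + 9² = 100 + 81 = 181
181 = (11,5)_16 → 11² + 5² = 121 + 25 = 146  — 146 already seen; the sequence cycles without reaching 1.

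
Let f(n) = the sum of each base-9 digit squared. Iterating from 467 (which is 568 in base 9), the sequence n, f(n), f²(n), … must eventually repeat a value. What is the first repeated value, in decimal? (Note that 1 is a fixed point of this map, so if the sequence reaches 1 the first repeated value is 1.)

467 = (5,6,8)_9 → 125
125 = (1,4,8)_9 → 81
81 = (1,0,0)_9 → 1  — reached the fixed point 1.
1 → 1, so 1 is the first repeated value.

1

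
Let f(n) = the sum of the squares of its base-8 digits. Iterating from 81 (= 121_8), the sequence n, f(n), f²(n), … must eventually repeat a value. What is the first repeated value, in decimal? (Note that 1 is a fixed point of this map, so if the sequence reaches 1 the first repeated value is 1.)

81 = (1,2,1)_8 → 1² + 2² + 1² = 1 + 4 + 1 = 6
6 = (6)_8 → 6² = 36
36 = (4,4)_8 → 4² + 4² = 16 + 16 = 32
32 = (4,0)_8 → 4² + 0² = 16 + 0 = 16
16 = (2,0)_8 → 2² + 0² = 4 + 0 = 4
4 = (4)_8 → 4² = 16  — 16 already appeared earlier.

16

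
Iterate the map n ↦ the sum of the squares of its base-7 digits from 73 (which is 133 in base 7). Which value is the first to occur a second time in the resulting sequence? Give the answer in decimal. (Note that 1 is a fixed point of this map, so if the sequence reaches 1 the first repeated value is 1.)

73 = (1,3,3)_7 → 1² + 3² + 3² = 1 + 9 + 9 = 19
19 = (2,5)_7 → 2² + 5² = 4 + 25 = 29
29 = (4,1)_7 → 4² + 1² = 16 + 1 = 17
17 = (2,3)_7 → 2² + 3² = 4 + 9 = 13
13 = (1,6)_7 → 1² + 6² = 1 + 36 = 37
37 = (5,2)_7 → 5² + 2² = 25 + 4 = 29  — 29 already appeared earlier.

29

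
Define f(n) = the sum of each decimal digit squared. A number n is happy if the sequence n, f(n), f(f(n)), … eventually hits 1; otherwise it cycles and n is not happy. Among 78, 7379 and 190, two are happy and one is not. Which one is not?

78

78: 78 → 113 → 11 → 2 → 4 → 16 → 37 → 58 → 89 → 145 → 42 → 20 → 4  — repeats 4 (not happy)
7379: 7379 → 188 → 129 → 86 → 100 → 1  — reaches 1 (happy)
190: 190 → 82 → 68 → 100 → 1  — reaches 1 (happy)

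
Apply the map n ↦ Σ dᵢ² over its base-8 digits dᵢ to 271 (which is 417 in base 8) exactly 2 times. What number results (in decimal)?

5

271 = (4,1,7)_8 → 4² + 1² + 7² = 66
66 = (1,0,2)_8 → 1² + 0² + 2² = 5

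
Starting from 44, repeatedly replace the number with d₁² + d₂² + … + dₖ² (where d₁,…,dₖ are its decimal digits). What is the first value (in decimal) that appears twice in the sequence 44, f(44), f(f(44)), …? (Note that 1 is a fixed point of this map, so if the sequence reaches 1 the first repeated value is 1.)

44 → 4² + 4² = 16 + 16 = 32
32 → 3² + 2² = 9 + 4 = 13
13 → 1² + 3² = 1 + 9 = 10
10 → 1² + 0² = 1 + 0 = 1  — reached the fixed point 1.
1 → 1, so 1 is the first repeated value.

1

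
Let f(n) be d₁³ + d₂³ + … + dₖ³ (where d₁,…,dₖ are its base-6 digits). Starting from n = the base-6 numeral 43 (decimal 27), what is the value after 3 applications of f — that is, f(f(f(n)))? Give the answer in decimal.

27 = (4,3)_6 → 4³ + 3³ = 64 + 27 = 91
91 = (2,3,1)_6 → 2³ + 3³ + 1³ = 8 + 27 + 1 = 36
36 = (1,0,0)_6 → 1³ + 0³ + 0³ = 1 + 0 + 0 = 1

1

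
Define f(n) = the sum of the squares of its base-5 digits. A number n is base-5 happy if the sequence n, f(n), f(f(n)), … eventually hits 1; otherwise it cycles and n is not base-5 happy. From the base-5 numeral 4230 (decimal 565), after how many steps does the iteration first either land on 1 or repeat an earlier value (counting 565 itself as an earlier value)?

565 = (4,2,3,0)_5 → 4² + 2² + 3² + 0² = 29
29 = (1,0,4)_5 → 1² + 0² + 4² = 17
17 = (3,2)_5 → 3² + 2² = 13
13 = (2,3)_5 → 2² + 3² = 13  — 13 repeats.
That took 4 steps.

4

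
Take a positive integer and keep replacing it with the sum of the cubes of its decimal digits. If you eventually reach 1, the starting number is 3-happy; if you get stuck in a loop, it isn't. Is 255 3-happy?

255 → 2³ + 5³ + 5³ = 258
258 → 2³ + 5³ + 8³ = 645
645 → 6³ + 4³ + 5³ = 405
405 → 4³ + 0³ + 5³ = 189
189 → 1³ + 8³ + 9³ = 1242
1242 → 1³ + 2³ + 4³ + 2³ = 81
81 → 8³ + 1³ = 513
513 → 5³ + 1³ + 3³ = 153
153 → 1³ + 5³ + 3³ = 153  — 153 already seen; the sequence cycles without reaching 1.

not 3-happy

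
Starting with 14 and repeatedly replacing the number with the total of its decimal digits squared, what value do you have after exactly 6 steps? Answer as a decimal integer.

89

14 → 1² + 4² = 1 + 16 = 17
17 → 1² + 7² = 1 + 49 = 50
50 → 5² + 0² = 25 + 0 = 25
25 → 2² + 5² = 4 + 25 = 29
29 → 2² + 9² = 4 + 81 = 85
85 → 8² + 5² = 64 + 25 = 89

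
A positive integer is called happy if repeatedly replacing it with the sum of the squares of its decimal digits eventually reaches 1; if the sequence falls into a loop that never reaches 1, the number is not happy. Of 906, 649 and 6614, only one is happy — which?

649

906: 906 → 117 → 51 → 26 → 40 → 16 → 37 → 58 → 89 → 145 → 42 → 20 → 4 → 16  — repeats 16 (not happy)
649: 649 → 133 → 19 → 82 → 68 → 100 → 1  — reaches 1 (happy)
6614: 6614 → 89 → 145 → 42 → 20 → 4 → 16 → 37 → 58 → 89  — repeats 89 (not happy)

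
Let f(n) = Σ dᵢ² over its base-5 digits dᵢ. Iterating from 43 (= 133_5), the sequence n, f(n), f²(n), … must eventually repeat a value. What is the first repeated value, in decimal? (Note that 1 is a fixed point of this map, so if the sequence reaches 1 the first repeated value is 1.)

1

43 = (1,3,3)_5 → 1² + 3² + 3² = 19
19 = (3,4)_5 → 3² + 4² = 25
25 = (1,0,0)_5 → 1² + 0² + 0² = 1  — reached the fixed point 1.
1 → 1, so 1 is the first repeated value.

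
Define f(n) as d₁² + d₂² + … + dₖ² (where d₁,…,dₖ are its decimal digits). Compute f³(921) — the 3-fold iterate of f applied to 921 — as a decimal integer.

1

921 → 86
86 → 100
100 → 1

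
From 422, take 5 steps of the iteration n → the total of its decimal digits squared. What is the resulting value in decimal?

422 → 4² + 2² + 2² = 24
24 → 2² + 4² = 20
20 → 2² + 0² = 4
4 → 4² = 16
16 → 1² + 6² = 37

37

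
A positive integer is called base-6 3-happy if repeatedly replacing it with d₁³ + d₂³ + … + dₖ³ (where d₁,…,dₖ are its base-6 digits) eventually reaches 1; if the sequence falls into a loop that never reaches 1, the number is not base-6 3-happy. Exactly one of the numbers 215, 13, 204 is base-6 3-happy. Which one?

204

215: 215 → 375 → 100 → 136 → 155 → 190 → 190  — repeats 190 (not base-6 3-happy)
13: 13 → 9 → 28 → 128 → 62 → 73 → 9  — repeats 9 (not base-6 3-happy)
204: 204 → 189 → 153 → 92 → 43 → 3 → 27 → 91 → 36 → 1  — reaches 1 (base-6 3-happy)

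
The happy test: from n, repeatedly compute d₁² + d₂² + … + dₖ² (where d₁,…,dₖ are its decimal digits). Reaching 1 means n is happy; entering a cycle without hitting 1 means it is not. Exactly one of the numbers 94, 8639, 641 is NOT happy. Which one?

641

94: 94 → 97 → 130 → 10 → 1  — reaches 1 (happy)
8639: 8639 → 190 → 82 → 68 → 100 → 1  — reaches 1 (happy)
641: 641 → 53 → 34 → 25 → 29 → 85 → 89 → 145 → 42 → 20 → 4 → 16 → 37 → 58 → 89  — repeats 89 (not happy)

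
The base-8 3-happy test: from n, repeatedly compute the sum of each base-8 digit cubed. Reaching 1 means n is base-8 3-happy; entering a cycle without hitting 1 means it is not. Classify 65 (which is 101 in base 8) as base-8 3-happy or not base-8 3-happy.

base-8 3-happy

65 = (1,0,1)_8 → 1³ + 0³ + 1³ = 2
2 = (2)_8 → 2³ = 8
8 = (1,0)_8 → 1³ + 0³ = 1  — reached 1.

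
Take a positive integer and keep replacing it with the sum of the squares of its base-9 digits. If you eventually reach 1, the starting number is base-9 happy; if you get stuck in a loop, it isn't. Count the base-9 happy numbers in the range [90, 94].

90: 90 → 2 → 4 → 16 → 50 → 50  (repeats 50)
91: 91 → 3 → 9 → 1  (reaches 1)
92: 92 → 6 → 36 → 16 → 50 → 50  (repeats 50)
93: 93 → 11 → 5 → 25 → 53 → 89 → 65 → 53  (repeats 53)
94: 94 → 18 → 4 → 16 → 50 → 50  (repeats 50)
base-9 happy: 91

1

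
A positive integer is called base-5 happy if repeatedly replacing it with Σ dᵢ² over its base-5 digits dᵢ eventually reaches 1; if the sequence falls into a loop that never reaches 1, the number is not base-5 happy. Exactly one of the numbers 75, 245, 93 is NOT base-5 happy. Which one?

75

75: 75 → 9 → 17 → 13 → 13  — repeats 13 (not base-5 happy)
245: 245 → 33 → 11 → 5 → 1  — reaches 1 (base-5 happy)
93: 93 → 27 → 5 → 1  — reaches 1 (base-5 happy)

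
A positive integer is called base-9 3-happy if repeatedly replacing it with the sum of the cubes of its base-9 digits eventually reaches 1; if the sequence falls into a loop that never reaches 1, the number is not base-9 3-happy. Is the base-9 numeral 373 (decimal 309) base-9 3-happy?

base-9 3-happy

309 = (3,7,3)_9 → 397
397 = (4,8,1)_9 → 577
577 = (7,1,1)_9 → 345
345 = (4,2,3)_9 → 99
99 = (1,2,0)_9 → 9
9 = (1,0)_9 → 1  — reached 1.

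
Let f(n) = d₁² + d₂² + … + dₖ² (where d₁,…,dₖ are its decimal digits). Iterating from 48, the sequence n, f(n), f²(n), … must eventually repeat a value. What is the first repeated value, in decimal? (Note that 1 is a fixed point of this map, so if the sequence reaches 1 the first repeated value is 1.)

89

48 → 4² + 8² = 16 + 64 = 80
80 → 8² + 0² = 64 + 0 = 64
64 → 6² + 4² = 36 + 16 = 52
52 → 5² + 2² = 25 + 4 = 29
29 → 2² + 9² = 4 + 81 = 85
85 → 8² + 5² = 64 + 25 = 89
89 → 8² + 9² = 64 + 81 = 145
145 → 1² + 4² + 5² = 1 + 16 + 25 = 42
42 → 4² + 2² = 16 + 4 = 20
20 → 2² + 0² = 4 + 0 = 4
4 → 4² = 16
16 → 1² + 6² = 1 + 36 = 37
37 → 3² + 7² = 9 + 49 = 58
58 → 5² + 8² = 25 + 64 = 89  — 89 already appeared earlier.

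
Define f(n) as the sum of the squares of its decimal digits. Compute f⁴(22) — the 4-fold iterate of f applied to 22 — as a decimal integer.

29

22 → 2² + 2² = 8
8 → 8² = 64
64 → 6² + 4² = 52
52 → 5² + 2² = 29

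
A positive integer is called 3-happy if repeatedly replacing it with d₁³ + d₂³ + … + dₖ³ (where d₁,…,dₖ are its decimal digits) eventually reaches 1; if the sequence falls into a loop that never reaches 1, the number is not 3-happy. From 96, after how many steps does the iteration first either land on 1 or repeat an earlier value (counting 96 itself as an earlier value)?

96 → 9³ + 6³ = 729 + 216 = 945
945 → 9³ + 4³ + 5³ = 729 + 64 + 125 = 918
918 → 9³ + 1³ + 8³ = 729 + 1 + 512 = 1242
1242 → 1³ + 2³ + 4³ + 2³ = 1 + 8 + 64 + 8 = 81
81 → 8³ + 1³ = 512 + 1 = 513
513 → 5³ + 1³ + 3³ = 125 + 1 + 27 = 153
153 → 1³ + 5³ + 3³ = 1 + 125 + 27 = 153  — 153 repeats.
That took 7 steps.

7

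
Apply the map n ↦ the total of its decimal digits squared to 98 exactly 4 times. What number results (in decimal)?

4

98 → 9² + 8² = 81 + 64 = 145
145 → 1² + 4² + 5² = 1 + 16 + 25 = 42
42 → 4² + 2² = 16 + 4 = 20
20 → 2² + 0² = 4 + 0 = 4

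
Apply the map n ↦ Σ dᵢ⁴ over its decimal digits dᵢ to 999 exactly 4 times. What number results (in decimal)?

2498

999 → 9⁴ + 9⁴ + 9⁴ = 6561 + 6561 + 6561 = 19683
19683 → 1⁴ + 9⁴ + 6⁴ + 8⁴ + 3⁴ = 1 + 6561 + 1296 + 4096 + 81 = 12035
12035 → 1⁴ + 2⁴ + 0⁴ + 3⁴ + 5⁴ = 1 + 16 + 0 + 81 + 625 = 723
723 → 7⁴ + 2⁴ + 3⁴ = 2401 + 16 + 81 = 2498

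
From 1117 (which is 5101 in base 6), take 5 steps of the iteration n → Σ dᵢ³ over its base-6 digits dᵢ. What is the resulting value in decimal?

153

1117 = (5,1,0,1)_6 → 127
127 = (3,3,1)_6 → 55
55 = (1,3,1)_6 → 29
29 = (4,5)_6 → 189
189 = (5,1,3)_6 → 153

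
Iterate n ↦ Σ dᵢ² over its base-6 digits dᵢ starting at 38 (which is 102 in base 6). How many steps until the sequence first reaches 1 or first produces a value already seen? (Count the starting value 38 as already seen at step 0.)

9

38 = (1,0,2)_6 → 1² + 0² + 2² = 1 + 0 + 4 = 5
5 = (5)_6 → 5² = 25
25 = (4,1)_6 → 4² + 1² = 16 + 1 = 17
17 = (2,5)_6 → 2² + 5² = 4 + 25 = 29
29 = (4,5)_6 → 4² + 5² = 16 + 25 = 41
41 = (1,0,5)_6 → 1² + 0² + 5² = 1 + 0 + 25 = 26
26 = (4,2)_6 → 4² + 2² = 16 + 4 = 20
20 = (3,2)_6 → 3² + 2² = 9 + 4 = 13
13 = (2,1)_6 → 2² + 1² = 4 + 1 = 5  — 5 repeats.
That took 9 steps.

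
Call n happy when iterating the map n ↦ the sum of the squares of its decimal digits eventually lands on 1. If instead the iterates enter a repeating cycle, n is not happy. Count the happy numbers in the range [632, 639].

4

632: 632 → 49 → 97 → 130 → 10 → 1  — happy
633: 633 → 54 → 41 → 17 → 50 → 25 → 29 → 85 → 89 → 145 → 42 → 20 → 4 → 16 → 37 → 58 → 89  — not happy
634: 634 → 61 → 37 → 58 → 89 → 145 → 42 → 20 → 4 → 16 → 37  — not happy
635: 635 → 70 → 49 → 97 → 130 → 10 → 1  — happy
636: 636 → 81 → 65 → 61 → 37 → 58 → 89 → 145 → 42 → 20 → 4 → 16 → 37  — not happy
637: 637 → 94 → 97 → 130 → 10 → 1  — happy
638: 638 → 109 → 82 → 68 → 100 → 1  — happy
639: 639 → 126 → 41 → 17 → 50 → 25 → 29 → 85 → 89 → 145 → 42 → 20 → 4 → 16 → 37 → 58 → 89  — not happy
happy: 632, 635, 637, 638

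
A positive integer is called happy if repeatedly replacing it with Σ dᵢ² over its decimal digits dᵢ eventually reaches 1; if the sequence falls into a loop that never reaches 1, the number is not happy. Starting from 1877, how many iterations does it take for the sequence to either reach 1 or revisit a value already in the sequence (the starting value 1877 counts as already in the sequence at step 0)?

14

1877 → 1² + 8² + 7² + 7² = 1 + 64 + 49 + 49 = 163
163 → 1² + 6² + 3² = 1 + 36 + 9 = 46
46 → 4² + 6² = 16 + 36 = 52
52 → 5² + 2² = 25 + 4 = 29
29 → 2² + 9² = 4 + 81 = 85
85 → 8² + 5² = 64 + 25 = 89
89 → 8² + 9² = 64 + 81 = 145
145 → 1² + 4² + 5² = 1 + 16 + 25 = 42
42 → 4² + 2² = 16 + 4 = 20
20 → 2² + 0² = 4 + 0 = 4
4 → 4² = 16
16 → 1² + 6² = 1 + 36 = 37
37 → 3² + 7² = 9 + 49 = 58
58 → 5² + 8² = 25 + 64 = 89  — 89 repeats.
That took 14 steps.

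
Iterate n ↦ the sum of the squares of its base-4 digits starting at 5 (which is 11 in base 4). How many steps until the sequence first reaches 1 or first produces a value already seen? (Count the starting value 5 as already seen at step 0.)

5 = (1,1)_4 → 1² + 1² = 2
2 = (2)_4 → 2² = 4
4 = (1,0)_4 → 1² + 0² = 1  — reached 1.
That took 3 steps.

3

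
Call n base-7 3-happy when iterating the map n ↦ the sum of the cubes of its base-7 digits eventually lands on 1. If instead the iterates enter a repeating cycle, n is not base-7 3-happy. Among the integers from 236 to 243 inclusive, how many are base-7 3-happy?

236: 236 → 314 → 440 → 434 → 218 → 92 → 218  (repeats 218)
237: 237 → 405 → 219 → 99 → 9 → 9  (repeats 9)
238: 238 → 280 → 250 → 250  (repeats 250)
239: 239 → 281 → 251 → 341 → 557 → 137 → 197 → 65 → 17 → 35 → 125 → 251  (repeats 251)
240: 240 → 288 → 342 → 648 → 282 → 258 → 342  (repeats 342)
241: 241 → 307 → 433 → 343 → 1  (reaches 1)
242: 242 → 344 → 2 → 8 → 2  (repeats 2)
243: 243 → 405 → 219 → 99 → 9 → 9  (repeats 9)
base-7 3-happy: 241

1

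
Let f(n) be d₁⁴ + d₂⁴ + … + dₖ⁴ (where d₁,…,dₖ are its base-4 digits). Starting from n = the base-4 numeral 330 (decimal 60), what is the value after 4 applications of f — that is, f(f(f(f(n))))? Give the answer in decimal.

60 = (3,3,0)_4 → 3⁴ + 3⁴ + 0⁴ = 81 + 81 + 0 = 162
162 = (2,2,0,2)_4 → 2⁴ + 2⁴ + 0⁴ + 2⁴ = 16 + 16 + 0 + 16 = 48
48 = (3,0,0)_4 → 3⁴ + 0⁴ + 0⁴ = 81 + 0 + 0 = 81
81 = (1,1,0,1)_4 → 1⁴ + 1⁴ + 0⁴ + 1⁴ = 1 + 1 + 0 + 1 = 3

3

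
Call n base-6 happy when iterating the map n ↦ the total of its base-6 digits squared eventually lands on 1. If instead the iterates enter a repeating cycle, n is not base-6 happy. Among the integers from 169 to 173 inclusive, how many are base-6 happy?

1

169: 169 → 33 → 34 → 41 → 26 → 20 → 13 → 5 → 25 → 17 → 29 → 41  (repeats 41)
170: 170 → 36 → 1  (reaches 1)
171: 171 → 41 → 26 → 20 → 13 → 5 → 25 → 17 → 29 → 41  (repeats 41)
172: 172 → 48 → 5 → 25 → 17 → 29 → 41 → 26 → 20 → 13 → 5  (repeats 5)
173: 173 → 57 → 19 → 10 → 17 → 29 → 41 → 26 → 20 → 13 → 5 → 25 → 17  (repeats 17)
base-6 happy: 170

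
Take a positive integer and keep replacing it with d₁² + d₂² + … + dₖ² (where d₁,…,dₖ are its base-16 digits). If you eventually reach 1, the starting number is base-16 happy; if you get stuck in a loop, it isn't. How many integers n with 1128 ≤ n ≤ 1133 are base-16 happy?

2

1128: 1128 → 116 → 65 → 17 → 2 → 4 → 16 → 1  (reaches 1)
1129: 1129 → 133 → 89 → 106 → 136 → 128 → 64 → 16 → 1  (reaches 1)
1130: 1130 → 152 → 145 → 82 → 29 → 170 → 200 → 208 → 169 → 181 → 146 → 85 → 50 → 13 → 169  (repeats 169)
1131: 1131 → 173 → 269 → 170 → 200 → 208 → 169 → 181 → 146 → 85 → 50 → 13 → 169  (repeats 169)
1132: 1132 → 196 → 160 → 100 → 52 → 25 → 82 → 29 → 170 → 200 → 208 → 169 → 181 → 146 → 85 → 50 → 13 → 169  (repeats 169)
1133: 1133 → 221 → 338 → 30 → 197 → 169 → 181 → 146 → 85 → 50 → 13 → 169  (repeats 169)
base-16 happy: 1128, 1129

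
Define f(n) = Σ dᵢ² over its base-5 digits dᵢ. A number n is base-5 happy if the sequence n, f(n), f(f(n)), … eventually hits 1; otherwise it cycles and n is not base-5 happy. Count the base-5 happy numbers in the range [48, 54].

48: 48 → 26 → 2 → 4 → 16 → 10 → 4  — not base-5 happy
49: 49 → 33 → 11 → 5 → 1  — base-5 happy
50: 50 → 4 → 16 → 10 → 4  — not base-5 happy
51: 51 → 5 → 1  — base-5 happy
52: 52 → 8 → 10 → 4 → 16 → 10  — not base-5 happy
53: 53 → 13 → 13  — not base-5 happy
54: 54 → 20 → 16 → 10 → 4 → 16  — not base-5 happy
base-5 happy: 49, 51

2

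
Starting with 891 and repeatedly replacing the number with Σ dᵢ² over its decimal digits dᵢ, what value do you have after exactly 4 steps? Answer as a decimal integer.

25

891 → 146
146 → 53
53 → 34
34 → 25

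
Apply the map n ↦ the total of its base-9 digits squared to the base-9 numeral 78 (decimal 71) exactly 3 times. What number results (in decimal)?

71 = (7,8)_9 → 7² + 8² = 49 + 64 = 113
113 = (1,3,5)_9 → 1² + 3² + 5² = 1 + 9 + 25 = 35
35 = (3,8)_9 → 3² + 8² = 9 + 64 = 73

73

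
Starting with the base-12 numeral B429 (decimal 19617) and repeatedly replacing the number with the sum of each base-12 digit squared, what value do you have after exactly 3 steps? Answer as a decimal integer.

37

19617 = (11,4,2,9)_12 → 11² + 4² + 2² + 9² = 222
222 = (1,6,6)_12 → 1² + 6² + 6² = 73
73 = (6,1)_12 → 6² + 1² = 37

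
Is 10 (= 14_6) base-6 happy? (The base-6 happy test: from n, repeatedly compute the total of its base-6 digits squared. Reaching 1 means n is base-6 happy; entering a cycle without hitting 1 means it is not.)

10 = (1,4)_6 → 1² + 4² = 17
17 = (2,5)_6 → 2² + 5² = 29
29 = (4,5)_6 → 4² + 5² = 41
41 = (1,0,5)_6 → 1² + 0² + 5² = 26
26 = (4,2)_6 → 4² + 2² = 20
20 = (3,2)_6 → 3² + 2² = 13
13 = (2,1)_6 → 2² + 1² = 5
5 = (5)_6 → 5² = 25
25 = (4,1)_6 → 4² + 1² = 17  — 17 already seen; the sequence cycles without reaching 1.

not base-6 happy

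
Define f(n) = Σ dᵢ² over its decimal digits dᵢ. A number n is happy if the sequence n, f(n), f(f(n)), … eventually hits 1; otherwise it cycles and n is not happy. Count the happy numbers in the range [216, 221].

216: 216 → 41 → 17 → 50 → 25 → 29 → 85 → 89 → 145 → 42 → 20 → 4 → 16 → 37 → 58 → 89  (repeats 89)
217: 217 → 54 → 41 → 17 → 50 → 25 → 29 → 85 → 89 → 145 → 42 → 20 → 4 → 16 → 37 → 58 → 89  (repeats 89)
218: 218 → 69 → 117 → 51 → 26 → 40 → 16 → 37 → 58 → 89 → 145 → 42 → 20 → 4 → 16  (repeats 16)
219: 219 → 86 → 100 → 1  (reaches 1)
220: 220 → 8 → 64 → 52 → 29 → 85 → 89 → 145 → 42 → 20 → 4 → 16 → 37 → 58 → 89  (repeats 89)
221: 221 → 9 → 81 → 65 → 61 → 37 → 58 → 89 → 145 → 42 → 20 → 4 → 16 → 37  (repeats 37)
happy: 219

1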